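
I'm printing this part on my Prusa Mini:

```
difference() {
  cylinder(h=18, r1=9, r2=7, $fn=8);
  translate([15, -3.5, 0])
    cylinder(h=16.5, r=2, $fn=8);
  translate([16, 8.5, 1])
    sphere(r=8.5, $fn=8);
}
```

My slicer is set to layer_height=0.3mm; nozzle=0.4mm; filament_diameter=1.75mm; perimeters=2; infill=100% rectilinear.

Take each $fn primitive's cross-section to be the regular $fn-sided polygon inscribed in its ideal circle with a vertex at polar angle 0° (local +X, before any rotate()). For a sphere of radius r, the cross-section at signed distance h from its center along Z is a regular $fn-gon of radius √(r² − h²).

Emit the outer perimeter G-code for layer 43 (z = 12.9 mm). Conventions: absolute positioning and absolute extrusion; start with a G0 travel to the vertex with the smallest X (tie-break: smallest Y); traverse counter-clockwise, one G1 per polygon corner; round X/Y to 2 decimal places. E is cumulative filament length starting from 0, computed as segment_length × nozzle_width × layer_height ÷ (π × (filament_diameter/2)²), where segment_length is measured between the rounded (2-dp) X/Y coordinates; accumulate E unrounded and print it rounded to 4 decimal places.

G0 X-7.57 Y0.00 Z12.90
G1 X-5.35 Y-5.35 E0.2890
G1 X0.00 Y-7.57 E0.5780
G1 X5.35 Y-5.35 E0.8669
G1 X7.57 Y0.00 E1.1559
G1 X5.35 Y5.35 E1.4449
G1 X0.00 Y7.57 E1.7339
G1 X-5.35 Y5.35 E2.0229
G1 X-7.57 Y0.00 E2.3118

At z = 12.9 mm: the cone contributes a regular 8-gon of circumradius 7.567 (interpolated between r1=9 and r2=7 at t=0.717); the r=2 cylinder at (15, -3.5) contributes a regular 8-gon of circumradius 2; the sphere at (16, 8.5) is not intersected at this z (|z−center|=11.900 > r=8.5); Taking the first minus the rest: starting from the cone, the r=2 cylinder at (15, -3.5) misses the remaining region (no effect) — 1 connected region. The outline is a single polygon with 8 vertices. Extrusion per mm of travel: 0.4 × 0.3 / (π × 0.875²) = 0.049890. Accumulating E over each segment gives final E = 2.3118.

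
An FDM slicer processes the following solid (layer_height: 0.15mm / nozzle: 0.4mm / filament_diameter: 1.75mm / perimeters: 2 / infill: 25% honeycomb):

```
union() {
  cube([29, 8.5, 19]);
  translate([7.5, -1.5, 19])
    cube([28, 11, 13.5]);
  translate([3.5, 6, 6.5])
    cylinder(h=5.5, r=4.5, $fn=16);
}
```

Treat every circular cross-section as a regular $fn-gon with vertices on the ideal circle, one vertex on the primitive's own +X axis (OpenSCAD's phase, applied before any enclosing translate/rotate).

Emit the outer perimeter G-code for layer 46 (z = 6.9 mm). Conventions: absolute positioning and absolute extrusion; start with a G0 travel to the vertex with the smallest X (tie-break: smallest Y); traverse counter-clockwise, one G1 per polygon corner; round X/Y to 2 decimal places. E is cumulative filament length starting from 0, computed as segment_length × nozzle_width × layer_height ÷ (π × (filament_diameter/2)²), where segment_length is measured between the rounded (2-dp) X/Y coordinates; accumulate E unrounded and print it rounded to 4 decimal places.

G0 X-1.00 Y6.00 Z6.90
G1 X-0.66 Y4.28 E0.0437
G1 X0.00 Y3.29 E0.0734
G1 X0.00 Y0.00 E0.1555
G1 X29.00 Y0.00 E0.8789
G1 X29.00 Y8.50 E1.0909
G1 X7.14 Y8.50 E1.6362
G1 X6.68 Y9.18 E1.6567
G1 X5.22 Y10.16 E1.7006
G1 X3.50 Y10.50 E1.7443
G1 X1.78 Y10.16 E1.7880
G1 X0.32 Y9.18 E1.8319
G1 X-0.66 Y7.72 E1.8758
G1 X-1.00 Y6.00 E1.9195

At z = 6.9 mm: the 29×8.5 cube contributes its full rectangle; the cube at (7.5, -1.5) is absent (z outside [19, 32.5]); the cylinder at (3.5, 6): section is a regular 16-gon, circumradius r=4.5; Combining (union): the regions partially overlap (shared area 48.48 mm²), so overlapping operands fuse into one piece — 1 connected region. The outline is a single polygon with 13 vertices. Extrusion per mm of travel: 0.4 × 0.15 / (π × 0.875²) = 0.024945. Accumulating E over each segment gives final E = 1.9195.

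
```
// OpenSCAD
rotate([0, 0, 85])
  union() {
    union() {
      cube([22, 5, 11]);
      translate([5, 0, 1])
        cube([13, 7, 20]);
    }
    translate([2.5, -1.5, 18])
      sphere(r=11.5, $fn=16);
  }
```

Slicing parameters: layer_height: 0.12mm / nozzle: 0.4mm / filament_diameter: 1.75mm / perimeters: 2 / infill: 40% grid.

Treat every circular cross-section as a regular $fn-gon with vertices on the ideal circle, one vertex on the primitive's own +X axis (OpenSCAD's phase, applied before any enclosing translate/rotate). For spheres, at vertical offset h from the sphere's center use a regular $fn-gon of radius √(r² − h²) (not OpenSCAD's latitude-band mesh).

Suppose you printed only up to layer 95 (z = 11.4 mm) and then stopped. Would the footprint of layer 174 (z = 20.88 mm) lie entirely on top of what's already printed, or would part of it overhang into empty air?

Compare the two slices. At z = 11.4: the cube is not intersected at this z (z outside [0, 11]); the cube at (5, 0) is present — its section is the full 13×7 rectangle (area 91.00 mm²); Combining (union): only the 13×7 cube at (5, 0) is present, so the union is just that shape — area = 91.00 mm²; the r=11.5 sphere at (2.5, -1.5) contributes a regular 16-gon of circumradius √(11.5²−6.6²) = 9.418 (area = (16/2)·9.418²·sin(360°/16) = 271.52 mm²); Combining (union): the regions partially overlap — summed areas 362.52 mm² minus the doubly-counted overlap 34.43 mm² gives 328.09 mm² — area = 328.09 mm²; (rotated 85° about Z; rotation is an isometry so areas/perimeters/island counts are preserved). At z = 20.88: the cube is not intersected at this z (z outside [0, 11]); the cube at (5, 0) is present — its section is the full 13×7 rectangle (area 91.00 mm²); Merging all regions: only the 13×7 cube at (5, 0) is present, so the union is just that shape — area = 91.00 mm²; the sphere at (2.5, -1.5): section is a regular 16-gon, circumradius = √(r²−h²) = √(11.5²−2.88²) = 11.134 (area = (16/2)·11.134²·sin(360°/16) = 379.49 mm²); Taking the union: the regions partially overlap — summed areas 470.49 mm² minus the doubly-counted overlap 49.09 mm² gives 421.39 mm² — area = 421.39 mm²; (rotated 85° about Z; rotation is an isometry so areas/perimeters/island counts are preserved). Checking containment: at z = 20.88 the cross-section extends beyond the z = 11.4 cross-section by about 93.30 mm².

part overhangs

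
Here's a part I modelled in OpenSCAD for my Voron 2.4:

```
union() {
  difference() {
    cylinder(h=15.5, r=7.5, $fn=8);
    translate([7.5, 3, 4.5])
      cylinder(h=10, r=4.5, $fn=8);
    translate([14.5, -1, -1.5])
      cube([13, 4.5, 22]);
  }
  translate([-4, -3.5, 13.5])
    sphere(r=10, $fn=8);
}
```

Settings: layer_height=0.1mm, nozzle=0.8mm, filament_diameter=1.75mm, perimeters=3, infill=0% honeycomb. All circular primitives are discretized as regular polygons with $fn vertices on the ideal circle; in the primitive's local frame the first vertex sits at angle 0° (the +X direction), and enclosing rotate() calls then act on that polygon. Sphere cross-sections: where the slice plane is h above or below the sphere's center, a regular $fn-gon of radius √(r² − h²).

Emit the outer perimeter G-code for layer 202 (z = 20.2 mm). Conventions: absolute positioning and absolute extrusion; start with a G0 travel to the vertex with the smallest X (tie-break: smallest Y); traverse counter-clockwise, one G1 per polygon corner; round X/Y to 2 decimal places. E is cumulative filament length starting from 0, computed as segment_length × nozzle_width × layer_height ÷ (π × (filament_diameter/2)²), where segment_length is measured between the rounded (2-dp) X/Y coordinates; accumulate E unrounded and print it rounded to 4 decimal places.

G0 X-11.42 Y-3.50 Z20.20
G1 X-9.25 Y-8.75 E0.1889
G1 X-4.00 Y-10.92 E0.3779
G1 X1.25 Y-8.75 E0.5668
G1 X3.42 Y-3.50 E0.7558
G1 X1.25 Y1.75 E0.9447
G1 X-4.00 Y3.92 E1.1337
G1 X-9.25 Y1.75 E1.3226
G1 X-11.42 Y-3.50 E1.5116

At z = 20.2 mm: the cylinder is not intersected at this z (z outside [0, 15.5]); the cylinder at (7.5, 3) is absent (z outside [4.5, 14.5]); the cube at (14.5, -1) is present — its section is the full 13×4.5 rectangle; After the difference (first − rest): the first operand is absent here, so nothing remains; the r=10 sphere at (-4, -3.5) slices to a regular 8-gon of circumradius 7.424 (√(r²−h²) with h=6.7 from center); Combining (union): only the r=10 sphere at (-4, -3.5) is present, so the union is just that shape — 1 connected region. The outline is a single polygon with 8 vertices. Extrusion per mm of travel: 0.8 × 0.1 / (π × 0.875²) = 0.033260. Accumulating E over each segment gives final E = 1.5116.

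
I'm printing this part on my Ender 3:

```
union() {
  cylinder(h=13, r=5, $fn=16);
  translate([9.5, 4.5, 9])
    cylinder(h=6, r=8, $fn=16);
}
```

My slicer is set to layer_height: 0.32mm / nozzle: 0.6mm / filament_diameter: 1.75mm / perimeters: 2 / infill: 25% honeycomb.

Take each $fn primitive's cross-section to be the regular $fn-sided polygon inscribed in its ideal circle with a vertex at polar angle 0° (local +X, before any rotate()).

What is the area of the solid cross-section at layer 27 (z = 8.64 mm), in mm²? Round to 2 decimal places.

At z = 8.64 mm: the r=5 cylinder contributes a regular 16-gon of circumradius 5 (area = (16/2)·5.000²·sin(360°/16) = 76.54 mm²); the cylinder at (9.5, 4.5) does not reach this height (z outside [9, 15]); Taking the union: only the r=5 cylinder is present, so the union is just that shape — area = 76.54 mm². Overall, the cross-section is a single solid region. Net area = 76.54 mm².

76.54 mm²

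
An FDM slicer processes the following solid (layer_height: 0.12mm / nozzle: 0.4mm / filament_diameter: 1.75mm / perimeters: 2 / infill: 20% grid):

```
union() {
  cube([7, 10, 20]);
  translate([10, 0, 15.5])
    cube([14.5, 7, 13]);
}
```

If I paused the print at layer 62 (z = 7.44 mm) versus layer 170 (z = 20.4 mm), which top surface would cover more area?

Layer 62 (z = 7.44): the cube is present — its section is the full 7×10 rectangle (area 70.00 mm²); the cube at (10, 0) is not intersected at this z (z outside [15.5, 28.5]); Taking the union: only the 7×10 cube is present, so the union is just that shape — area = 70.00 mm². So its area = 70.00 mm². Layer 170 (z = 20.4): the cube is absent (z outside [0, 20]); the 14.5×7 cube at (10, 0) contributes its full rectangle (area 101.50 mm²); Combining (union): only the 14.5×7 cube at (10, 0) is present, so the union is just that shape — area = 101.50 mm². So its area = 101.50 mm². Layer 170 is larger (101.50 vs 70.00 mm²).

layer 170 (z = 20.4 mm)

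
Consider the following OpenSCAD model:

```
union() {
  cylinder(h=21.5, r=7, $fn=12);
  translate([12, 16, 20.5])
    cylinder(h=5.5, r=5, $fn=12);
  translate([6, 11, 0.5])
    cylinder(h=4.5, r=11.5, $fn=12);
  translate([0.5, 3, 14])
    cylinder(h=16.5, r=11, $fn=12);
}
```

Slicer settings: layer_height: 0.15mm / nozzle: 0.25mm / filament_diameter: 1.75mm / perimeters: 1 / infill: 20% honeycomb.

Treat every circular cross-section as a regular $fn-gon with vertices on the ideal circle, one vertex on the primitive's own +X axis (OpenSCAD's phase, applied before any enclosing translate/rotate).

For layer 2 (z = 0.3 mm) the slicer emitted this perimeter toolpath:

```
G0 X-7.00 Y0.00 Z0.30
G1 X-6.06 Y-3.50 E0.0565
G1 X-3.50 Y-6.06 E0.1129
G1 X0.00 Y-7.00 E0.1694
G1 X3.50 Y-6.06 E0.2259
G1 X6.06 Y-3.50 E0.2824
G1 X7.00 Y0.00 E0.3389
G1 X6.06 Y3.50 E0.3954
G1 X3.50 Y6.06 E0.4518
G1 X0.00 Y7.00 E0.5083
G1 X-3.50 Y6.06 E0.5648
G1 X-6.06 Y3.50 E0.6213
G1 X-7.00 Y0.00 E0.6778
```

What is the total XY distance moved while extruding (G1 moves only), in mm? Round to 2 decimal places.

Sum the Euclidean lengths of each G1 segment: total = 43.47 mm.

43.47 mm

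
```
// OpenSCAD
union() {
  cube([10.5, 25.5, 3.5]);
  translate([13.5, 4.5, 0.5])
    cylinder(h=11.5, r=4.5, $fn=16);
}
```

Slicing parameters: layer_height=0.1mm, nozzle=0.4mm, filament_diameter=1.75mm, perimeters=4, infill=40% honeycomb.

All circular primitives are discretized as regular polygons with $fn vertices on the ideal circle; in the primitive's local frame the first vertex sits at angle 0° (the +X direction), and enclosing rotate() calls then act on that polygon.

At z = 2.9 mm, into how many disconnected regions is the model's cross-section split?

1

At z = 2.9 mm: the cube (footprint 10.5×25.5) is included at this height; the r=4.5 cylinder at (13.5, 4.5) gives a regular 16-gon of circumradius 4.5 (constant along its height); Combining (union): the regions partially overlap (shared area 6.55 mm²), so overlapping operands fuse into one piece — 1 connected region. The result has 1 disconnected region.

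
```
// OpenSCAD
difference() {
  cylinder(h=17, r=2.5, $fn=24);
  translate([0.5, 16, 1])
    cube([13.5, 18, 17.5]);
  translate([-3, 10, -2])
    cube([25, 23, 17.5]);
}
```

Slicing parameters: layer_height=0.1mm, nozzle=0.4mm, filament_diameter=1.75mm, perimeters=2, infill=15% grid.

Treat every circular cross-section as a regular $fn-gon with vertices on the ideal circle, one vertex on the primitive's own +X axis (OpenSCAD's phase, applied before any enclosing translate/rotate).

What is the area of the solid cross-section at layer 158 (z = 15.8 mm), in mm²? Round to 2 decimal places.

19.41 mm²

At z = 15.8 mm: the r=2.5 cylinder gives a regular 24-gon of circumradius 2.5 (constant along its height) (area = (24/2)·2.500²·sin(360°/24) = 19.41 mm²); the cube at (0.5, 16) (footprint 13.5×18) is included at this height (area 243.00 mm²); the cube at (-3, 10) is not intersected at this z (z outside [-2, 15.5]); After the difference (first − rest): starting from the r=2.5 cylinder (19.41 mm²), the 13.5×18 cube at (0.5, 16) misses the remaining region (no effect) — area = 19.41 mm². Overall, the cross-section is a single solid region. Net area = 19.41 mm².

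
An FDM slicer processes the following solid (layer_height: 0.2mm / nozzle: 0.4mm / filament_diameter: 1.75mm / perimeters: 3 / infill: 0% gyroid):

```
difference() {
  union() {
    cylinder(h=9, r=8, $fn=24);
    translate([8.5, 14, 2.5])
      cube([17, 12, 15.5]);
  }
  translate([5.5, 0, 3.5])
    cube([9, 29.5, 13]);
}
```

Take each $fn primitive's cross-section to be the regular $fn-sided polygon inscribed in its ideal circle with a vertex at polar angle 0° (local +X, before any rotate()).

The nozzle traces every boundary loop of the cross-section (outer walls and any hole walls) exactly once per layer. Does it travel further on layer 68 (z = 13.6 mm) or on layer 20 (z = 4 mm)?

layer 20 (z = 4 mm)

Layer 68 (z = 13.6): the cylinder does not reach this height (z outside [0, 9]); the 17×12 cube at (8.5, 14) contributes its full rectangle (perimeter 58.00 mm); Combining (union): only the 17×12 cube at (8.5, 14) is present, so the union is just that shape — boundary = 58.00 mm; the cube at (5.5, 0) is present — its section is the full 9×29.5 rectangle (perimeter 77.00 mm); Subtracting the remaining from the first: starting from the result so far, the 9×29.5 cube at (5.5, 0) partially overlaps it — only the 72.00 mm² overlap (of its 265.50 mm²) is removed, clipping the outline — boundary = 46.00 mm. So its perimeter = 46.00 mm. Layer 20 (z = 4): the cylinder: section is a regular 24-gon, circumradius r=8 (perimeter = 2·24·8.000·sin(180°/24) = 50.12 mm); the 17×12 cube at (8.5, 14) contributes its full rectangle (perimeter 58.00 mm); Taking the union: the 2 present regions are separate (no shared area or edge), so areas and boundary lengths simply add and each stays a separate island — boundary = 108.12 mm; the cube at (5.5, 0) is present — its section is the full 9×29.5 rectangle (perimeter 77.00 mm); Subtracting the remaining from the first: starting from the result so far, the 9×29.5 cube at (5.5, 0) partially overlaps it — only the 81.74 mm² overlap (of its 265.50 mm²) is removed, clipping the outline — boundary = 97.94 mm. So its perimeter = 97.94 mm. Layer 20 is larger (97.94 vs 46.00 mm).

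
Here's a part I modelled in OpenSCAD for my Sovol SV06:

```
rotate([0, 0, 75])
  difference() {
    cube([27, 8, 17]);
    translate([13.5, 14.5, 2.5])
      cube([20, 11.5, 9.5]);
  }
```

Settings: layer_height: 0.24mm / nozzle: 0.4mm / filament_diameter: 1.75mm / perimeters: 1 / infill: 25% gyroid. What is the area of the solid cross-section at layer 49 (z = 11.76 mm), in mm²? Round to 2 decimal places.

216.00 mm²

At z = 11.76 mm: the cube (footprint 27×8) is included at this height (area 216.00 mm²); the cube at (13.5, 14.5) is present — its section is the full 20×11.5 rectangle (area 230.00 mm²); After the difference (first − rest): starting from the 27×8 cube (216.00 mm²), the 20×11.5 cube at (13.5, 14.5) misses the remaining region (no effect) — area = 216.00 mm²; (whole slice rotated 75° about Z — lengths, areas and connectivity unchanged). Overall, the cross-section is a single solid region. Net area = 216.00 mm².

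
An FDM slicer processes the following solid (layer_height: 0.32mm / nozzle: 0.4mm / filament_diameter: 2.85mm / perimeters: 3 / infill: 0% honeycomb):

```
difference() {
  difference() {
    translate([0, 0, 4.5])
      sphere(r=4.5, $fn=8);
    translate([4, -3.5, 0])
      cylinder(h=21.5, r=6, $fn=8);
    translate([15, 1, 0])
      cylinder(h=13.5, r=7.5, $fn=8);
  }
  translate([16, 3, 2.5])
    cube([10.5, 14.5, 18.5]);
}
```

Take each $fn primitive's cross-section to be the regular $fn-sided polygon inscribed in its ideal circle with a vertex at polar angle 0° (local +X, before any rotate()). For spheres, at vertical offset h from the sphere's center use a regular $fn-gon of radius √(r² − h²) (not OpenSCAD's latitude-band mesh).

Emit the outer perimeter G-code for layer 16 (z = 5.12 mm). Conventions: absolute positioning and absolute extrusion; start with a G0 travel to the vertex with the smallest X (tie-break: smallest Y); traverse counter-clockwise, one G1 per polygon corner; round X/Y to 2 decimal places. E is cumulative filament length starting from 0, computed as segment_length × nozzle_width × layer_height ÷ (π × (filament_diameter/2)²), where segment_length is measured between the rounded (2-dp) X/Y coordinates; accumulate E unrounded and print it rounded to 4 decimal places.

G0 X-4.46 Y0.00 Z5.12
G1 X-3.15 Y-3.15 E0.0685
G1 X-1.94 Y-3.66 E0.0948
G1 X-2.00 Y-3.50 E0.0982
G1 X-0.24 Y0.74 E0.1903
G1 X3.51 Y2.30 E0.2718
G1 X3.15 Y3.15 E0.2904
G1 X0.00 Y4.46 E0.3588
G1 X-3.15 Y3.15 E0.4273
G1 X-4.46 Y0.00 E0.4957

At z = 5.12 mm: the r=4.5 sphere slices to a regular 8-gon of circumradius 4.457 (√(r²−h²) with h=0.62 from center); the cylinder at (4, -3.5): section is a regular 8-gon, circumradius r=6; the r=7.5 cylinder at (15, 1) contributes a regular 8-gon of circumradius 7.5; Taking the first minus the rest: starting from the r=4.5 sphere, the r=6 cylinder at (4, -3.5) partially overlaps it — only the 26.49 mm² overlap (of its 101.82 mm²) is removed, clipping the outline; the r=7.5 cylinder at (15, 1) misses the remaining region (no effect) — 1 connected region; the cube at (16, 3) is present — its section is the full 10.5×14.5 rectangle; Taking the first minus the rest: starting from the result so far, the 10.5×14.5 cube at (16, 3) misses the remaining region (no effect) — 1 connected region. The outline is a single polygon with 9 vertices. Extrusion per mm of travel: 0.4 × 0.32 / (π × 1.425²) = 0.020065. Accumulating E over each segment gives final E = 0.4957.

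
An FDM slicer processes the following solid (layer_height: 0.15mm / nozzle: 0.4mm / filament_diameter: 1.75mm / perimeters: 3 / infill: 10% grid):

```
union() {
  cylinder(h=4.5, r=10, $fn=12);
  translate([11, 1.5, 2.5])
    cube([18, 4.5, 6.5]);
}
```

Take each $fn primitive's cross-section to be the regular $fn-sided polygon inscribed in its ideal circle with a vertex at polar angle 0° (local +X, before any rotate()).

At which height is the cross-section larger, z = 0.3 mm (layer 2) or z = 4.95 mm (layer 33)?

Layer 2 (z = 0.3): the r=10 cylinder contributes a regular 12-gon of circumradius 10 (area = (12/2)·10.000²·sin(360°/12) = 300.00 mm²); the cube at (11, 1.5) does not reach this height (z outside [2.5, 9]); Combining (union): only the r=10 cylinder is present, so the union is just that shape — area = 300.00 mm². So its area = 300.00 mm². Layer 33 (z = 4.95): the cylinder does not reach this height (z outside [0, 4.5]); the cube at (11, 1.5) is present — its section is the full 18×4.5 rectangle (area 81.00 mm²); Taking the union: only the 18×4.5 cube at (11, 1.5) is present, so the union is just that shape — area = 81.00 mm². So its area = 81.00 mm². Layer 2 is larger (300.00 vs 81.00 mm²).

layer 2 (z = 0.3 mm)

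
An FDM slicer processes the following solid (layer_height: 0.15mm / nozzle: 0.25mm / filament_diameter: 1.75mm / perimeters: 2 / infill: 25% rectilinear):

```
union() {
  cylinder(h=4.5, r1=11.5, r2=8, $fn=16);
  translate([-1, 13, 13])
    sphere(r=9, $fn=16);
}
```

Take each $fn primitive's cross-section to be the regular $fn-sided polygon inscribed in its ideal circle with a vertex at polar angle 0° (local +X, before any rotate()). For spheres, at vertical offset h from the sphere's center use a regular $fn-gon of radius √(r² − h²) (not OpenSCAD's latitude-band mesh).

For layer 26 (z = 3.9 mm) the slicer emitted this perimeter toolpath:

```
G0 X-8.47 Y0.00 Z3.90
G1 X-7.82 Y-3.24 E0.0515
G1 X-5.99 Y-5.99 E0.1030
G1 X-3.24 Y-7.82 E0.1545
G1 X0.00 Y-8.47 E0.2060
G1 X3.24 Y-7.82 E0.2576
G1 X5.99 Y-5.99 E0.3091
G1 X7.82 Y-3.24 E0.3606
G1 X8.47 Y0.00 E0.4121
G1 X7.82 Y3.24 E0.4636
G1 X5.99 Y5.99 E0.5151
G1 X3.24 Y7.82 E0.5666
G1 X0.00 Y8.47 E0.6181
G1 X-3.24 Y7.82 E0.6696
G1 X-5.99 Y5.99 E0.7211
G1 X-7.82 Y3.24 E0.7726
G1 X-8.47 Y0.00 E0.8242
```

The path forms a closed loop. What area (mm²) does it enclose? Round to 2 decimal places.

Apply the shoelace formula to the sequence of (X, Y) vertices; enclosed area = 219.51 mm².

219.51 mm²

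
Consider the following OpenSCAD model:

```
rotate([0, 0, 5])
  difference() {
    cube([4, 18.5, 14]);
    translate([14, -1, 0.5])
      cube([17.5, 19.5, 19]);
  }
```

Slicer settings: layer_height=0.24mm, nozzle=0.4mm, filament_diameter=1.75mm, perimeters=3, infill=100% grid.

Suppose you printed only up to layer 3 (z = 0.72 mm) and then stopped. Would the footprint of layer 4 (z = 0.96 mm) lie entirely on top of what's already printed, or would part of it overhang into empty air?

entirely on top

Compare the two slices. At z = 0.72: the 4×18.5 cube contributes its full rectangle (area 74.00 mm²); the cube at (14, -1) is present — its section is the full 17.5×19.5 rectangle (area 341.25 mm²); Taking the first minus the rest: starting from the 4×18.5 cube (74.00 mm²), the 17.5×19.5 cube at (14, -1) misses the remaining region (no effect) — area = 74.00 mm²; (whole slice rotated 5° about Z — lengths, areas and connectivity unchanged). At z = 0.96: the cube (footprint 4×18.5) is included at this height (area 74.00 mm²); the cube at (14, -1) (footprint 17.5×19.5) is included at this height (area 341.25 mm²); Taking the first minus the rest: starting from the 4×18.5 cube (74.00 mm²), the 17.5×19.5 cube at (14, -1) misses the remaining region (no effect) — area = 74.00 mm²; (whole slice rotated 5° about Z — lengths, areas and connectivity unchanged). Checking containment: the cross-section at z = 0.96 is a subset of the cross-section at z = 0.72.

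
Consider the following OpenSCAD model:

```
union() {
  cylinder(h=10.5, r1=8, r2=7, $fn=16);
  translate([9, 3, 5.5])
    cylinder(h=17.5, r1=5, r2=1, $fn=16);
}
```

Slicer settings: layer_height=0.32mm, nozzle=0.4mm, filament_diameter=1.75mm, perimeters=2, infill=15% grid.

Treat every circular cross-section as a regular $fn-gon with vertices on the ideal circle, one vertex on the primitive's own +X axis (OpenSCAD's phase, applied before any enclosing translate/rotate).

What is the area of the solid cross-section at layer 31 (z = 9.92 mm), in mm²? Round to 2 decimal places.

196.22 mm²

At z = 9.92 mm: the cone contributes a regular 16-gon of circumradius 7.055 (interpolated between r1=8 and r2=7 at t=0.945) (area = (16/2)·7.055²·sin(360°/16) = 152.39 mm²); the cone at (9, 3) (r1=5→r2=1) has section circumradius 3.990 here — a regular 16-gon (area = (16/2)·3.990²·sin(360°/16) = 48.73 mm²); Combining (union): the regions partially overlap — summed areas 201.12 mm² minus the doubly-counted overlap 4.90 mm² gives 196.22 mm² — area = 196.22 mm². Overall, the cross-section is a single solid region. Net area = 196.22 mm².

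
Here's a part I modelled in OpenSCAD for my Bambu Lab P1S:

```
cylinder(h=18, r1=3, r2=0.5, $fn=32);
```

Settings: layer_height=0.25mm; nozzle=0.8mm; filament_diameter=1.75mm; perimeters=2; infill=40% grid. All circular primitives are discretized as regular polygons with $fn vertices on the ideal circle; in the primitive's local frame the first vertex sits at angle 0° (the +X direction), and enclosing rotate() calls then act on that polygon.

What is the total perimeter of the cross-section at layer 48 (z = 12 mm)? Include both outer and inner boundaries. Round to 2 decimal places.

8.36 mm

At z = 12 mm: the cone: at t=0.667 of its height the radius interpolates to r₁+(r₂−r₁)t = 1.333, giving a regular 32-gon of that circumradius (perimeter = 2·32·1.333·sin(180°/32) = 8.36 mm). Overall, the cross-section is a single solid region. Total boundary length (outer) = 8.36 mm.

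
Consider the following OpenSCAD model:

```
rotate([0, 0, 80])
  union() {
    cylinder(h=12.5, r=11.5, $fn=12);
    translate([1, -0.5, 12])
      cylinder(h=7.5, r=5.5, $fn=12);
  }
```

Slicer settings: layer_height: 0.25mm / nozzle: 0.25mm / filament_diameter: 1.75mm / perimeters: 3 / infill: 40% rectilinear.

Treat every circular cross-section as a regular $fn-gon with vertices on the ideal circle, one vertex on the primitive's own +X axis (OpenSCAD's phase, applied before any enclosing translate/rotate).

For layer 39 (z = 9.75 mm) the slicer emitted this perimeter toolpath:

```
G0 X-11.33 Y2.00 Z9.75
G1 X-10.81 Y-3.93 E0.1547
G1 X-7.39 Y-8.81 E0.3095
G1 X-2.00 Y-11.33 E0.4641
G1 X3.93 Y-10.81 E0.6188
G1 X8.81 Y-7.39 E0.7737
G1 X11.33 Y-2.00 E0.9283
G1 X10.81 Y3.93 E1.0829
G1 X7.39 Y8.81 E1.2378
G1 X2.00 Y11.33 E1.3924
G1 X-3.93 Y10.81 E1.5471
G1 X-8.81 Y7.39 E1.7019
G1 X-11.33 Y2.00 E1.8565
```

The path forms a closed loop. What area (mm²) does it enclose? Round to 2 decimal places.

396.90 mm²

Apply the shoelace formula to the sequence of (X, Y) vertices; enclosed area = 396.90 mm².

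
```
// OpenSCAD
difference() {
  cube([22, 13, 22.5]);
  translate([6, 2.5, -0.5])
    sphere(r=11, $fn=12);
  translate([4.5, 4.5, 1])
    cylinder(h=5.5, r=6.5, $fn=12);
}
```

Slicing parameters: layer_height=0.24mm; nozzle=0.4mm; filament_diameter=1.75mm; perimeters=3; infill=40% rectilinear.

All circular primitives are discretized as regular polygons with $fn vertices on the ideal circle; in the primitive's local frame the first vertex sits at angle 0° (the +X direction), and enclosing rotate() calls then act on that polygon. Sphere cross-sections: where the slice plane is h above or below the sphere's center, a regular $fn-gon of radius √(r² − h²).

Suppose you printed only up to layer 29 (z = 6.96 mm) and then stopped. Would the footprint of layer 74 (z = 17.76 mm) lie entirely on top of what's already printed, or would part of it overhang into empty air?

Compare the two slices. At z = 6.96: the cube (footprint 22×13) is included at this height (area 286.00 mm²); the r=11 sphere at (6, 2.5) slices to a regular 12-gon of circumradius 8.084 (√(r²−h²) with h=7.46 from center) (area = (12/2)·8.084²·sin(360°/12) = 196.05 mm²); the cylinder at (4.5, 4.5) is absent (z outside [1, 6.5]); Subtracting the remaining from the first: starting from the 22×13 cube (286.00 mm²), the r=11 sphere at (6, 2.5) partially overlaps it — only the 125.66 mm² overlap (of its 196.05 mm²) is removed, clipping the outline — area = 160.34 mm². At z = 17.76: the cube is present — its section is the full 22×13 rectangle (area 286.00 mm²); the sphere at (6, 2.5) is not intersected at this z (|z−center|=18.260 > r=11); the cylinder at (4.5, 4.5) is not intersected at this z (z outside [1, 6.5]); Subtracting the remaining from the first: none of the subtracted shapes is present at this height, so the 22×13 cube is unchanged — area = 286.00 mm². Checking containment: at z = 17.76 the cross-section extends beyond the z = 6.96 cross-section by about 125.66 mm².

part overhangs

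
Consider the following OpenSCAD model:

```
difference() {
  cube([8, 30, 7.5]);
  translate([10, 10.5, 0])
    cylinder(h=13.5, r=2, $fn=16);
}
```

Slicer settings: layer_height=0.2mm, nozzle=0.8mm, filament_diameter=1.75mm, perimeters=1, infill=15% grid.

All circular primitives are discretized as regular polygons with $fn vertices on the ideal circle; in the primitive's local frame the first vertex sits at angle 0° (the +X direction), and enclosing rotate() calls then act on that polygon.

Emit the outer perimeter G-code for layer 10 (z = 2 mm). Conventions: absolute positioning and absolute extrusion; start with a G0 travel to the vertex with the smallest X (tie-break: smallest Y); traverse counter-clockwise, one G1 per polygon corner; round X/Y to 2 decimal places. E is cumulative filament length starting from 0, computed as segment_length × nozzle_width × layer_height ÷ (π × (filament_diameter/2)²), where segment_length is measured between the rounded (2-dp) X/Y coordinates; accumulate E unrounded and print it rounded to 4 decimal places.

At z = 2 mm: the 8×30 cube contributes its full rectangle; the r=2 cylinder at (10, 10.5) gives a regular 16-gon of circumradius 2 (constant along its height); Taking the first minus the rest: starting from the 8×30 cube, the r=2 cylinder at (10, 10.5) misses the remaining region (no effect) — 1 connected region. The outline is a single polygon with 4 vertices. Extrusion per mm of travel: 0.8 × 0.2 / (π × 0.875²) = 0.066520. Accumulating E over each segment gives final E = 5.0555.

G0 X0.00 Y0.00 Z2.00
G1 X8.00 Y0.00 E0.5322
G1 X8.00 Y30.00 E2.5278
G1 X0.00 Y30.00 E3.0599
G1 X0.00 Y0.00 E5.0555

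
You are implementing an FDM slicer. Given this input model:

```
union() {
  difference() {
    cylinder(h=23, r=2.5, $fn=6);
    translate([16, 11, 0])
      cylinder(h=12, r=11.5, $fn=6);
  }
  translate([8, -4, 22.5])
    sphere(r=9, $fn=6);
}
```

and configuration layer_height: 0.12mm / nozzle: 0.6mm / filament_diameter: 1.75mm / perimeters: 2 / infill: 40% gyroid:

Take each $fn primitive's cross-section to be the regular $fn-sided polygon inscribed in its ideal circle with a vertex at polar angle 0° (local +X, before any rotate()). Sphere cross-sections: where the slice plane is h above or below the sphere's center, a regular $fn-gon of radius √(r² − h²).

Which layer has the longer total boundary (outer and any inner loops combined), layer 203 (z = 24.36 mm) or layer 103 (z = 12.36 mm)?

layer 203 (z = 24.36 mm)

Layer 203 (z = 24.36): the cylinder is not intersected at this z (z outside [0, 23]); the cylinder at (16, 11) does not reach this height (z outside [0, 12]); After the difference (first − rest): the first operand is absent here, so nothing remains; the sphere at (8, -4): section is a regular 6-gon, circumradius = √(r²−h²) = √(9²−1.86²) = 8.806 (perimeter = 2·6·8.806·sin(180°/6) = 52.83 mm); Merging all regions: only the r=9 sphere at (8, -4) is present, so the union is just that shape — boundary = 52.83 mm. So its perimeter = 52.83 mm. Layer 103 (z = 12.36): the r=2.5 cylinder gives a regular 6-gon of circumradius 2.5 (constant along its height) (perimeter = 2·6·2.500·sin(180°/6) = 15.00 mm); the cylinder at (16, 11) is not intersected at this z (z outside [0, 12]); Taking the first minus the rest: none of the subtracted shapes is present at this height, so the r=2.5 cylinder is unchanged — boundary = 15.00 mm; the sphere at (8, -4) does not reach this height (|z−center|=10.140 > r=9); Combining (union): only the result so far is present, so the union is just that shape — boundary = 15.00 mm. So its perimeter = 15.00 mm. Layer 203 is larger (52.83 vs 15.00 mm).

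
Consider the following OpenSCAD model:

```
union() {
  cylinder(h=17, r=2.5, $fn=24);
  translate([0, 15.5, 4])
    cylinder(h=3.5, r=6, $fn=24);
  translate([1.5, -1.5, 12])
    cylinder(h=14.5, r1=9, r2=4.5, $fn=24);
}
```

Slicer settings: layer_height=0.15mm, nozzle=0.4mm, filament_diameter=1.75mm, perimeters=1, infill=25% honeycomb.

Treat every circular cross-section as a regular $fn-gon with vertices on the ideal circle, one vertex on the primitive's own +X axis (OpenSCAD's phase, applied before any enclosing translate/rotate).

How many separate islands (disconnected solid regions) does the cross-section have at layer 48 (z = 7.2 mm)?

2

At z = 7.2 mm: the cylinder: section is a regular 24-gon, circumradius r=2.5; the r=6 cylinder at (0, 15.5) gives a regular 24-gon of circumradius 6 (constant along its height); the cone at (1.5, -1.5) is absent (z outside [12, 26.5]); Taking the union: the 2 present regions are separate (no shared area or edge), so areas and boundary lengths simply add and each stays a separate island — 2 connected regions. Overall, the cross-section has 2 separate islands. Island count = 2.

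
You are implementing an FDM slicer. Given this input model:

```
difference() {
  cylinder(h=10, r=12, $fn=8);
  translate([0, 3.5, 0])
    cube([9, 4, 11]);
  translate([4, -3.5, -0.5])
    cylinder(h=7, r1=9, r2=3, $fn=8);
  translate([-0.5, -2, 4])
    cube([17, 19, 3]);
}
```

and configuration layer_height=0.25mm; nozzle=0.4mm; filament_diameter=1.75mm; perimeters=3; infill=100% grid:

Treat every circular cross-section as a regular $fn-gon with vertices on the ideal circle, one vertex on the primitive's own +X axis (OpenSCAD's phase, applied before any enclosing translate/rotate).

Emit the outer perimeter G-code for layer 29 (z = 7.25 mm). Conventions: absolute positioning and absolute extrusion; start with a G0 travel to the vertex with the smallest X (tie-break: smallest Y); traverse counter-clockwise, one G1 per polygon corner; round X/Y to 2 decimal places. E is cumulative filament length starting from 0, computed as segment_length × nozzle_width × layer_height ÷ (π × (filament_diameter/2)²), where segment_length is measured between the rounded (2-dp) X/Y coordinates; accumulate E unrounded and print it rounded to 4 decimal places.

G0 X-12.00 Y0.00 Z7.25
G1 X-8.49 Y-8.49 E0.3819
G1 X0.00 Y-12.00 E0.7639
G1 X8.49 Y-8.49 E1.1458
G1 X12.00 Y0.00 E1.5278
G1 X9.00 Y7.24 E1.8536
G1 X9.00 Y3.50 E2.0091
G1 X0.00 Y3.50 E2.3833
G1 X0.00 Y7.50 E2.5496
G1 X8.89 Y7.50 E2.9192
G1 X8.49 Y8.49 E2.9636
G1 X0.00 Y12.00 E3.3455
G1 X-8.49 Y8.49 E3.7275
G1 X-12.00 Y0.00 E4.1094

At z = 7.25 mm: the r=12 cylinder gives a regular 8-gon of circumradius 12 (constant along its height); the cube at (0, 3.5) is present — its section is the full 9×4 rectangle; the cone at (4, -3.5) does not reach this height (z outside [-0.5, 6.5]); the cube at (-0.5, -2) is not intersected at this z (z outside [4, 7]); Taking the first minus the rest: starting from the r=12 cylinder, the 9×4 cube at (0, 3.5) partially overlaps it — only the 35.99 mm² overlap (of its 36.00 mm²) is removed, clipping the outline — 1 connected region. The outline is a single polygon with 13 vertices. Extrusion per mm of travel: 0.4 × 0.25 / (π × 0.875²) = 0.041575. Accumulating E over each segment gives final E = 4.1094.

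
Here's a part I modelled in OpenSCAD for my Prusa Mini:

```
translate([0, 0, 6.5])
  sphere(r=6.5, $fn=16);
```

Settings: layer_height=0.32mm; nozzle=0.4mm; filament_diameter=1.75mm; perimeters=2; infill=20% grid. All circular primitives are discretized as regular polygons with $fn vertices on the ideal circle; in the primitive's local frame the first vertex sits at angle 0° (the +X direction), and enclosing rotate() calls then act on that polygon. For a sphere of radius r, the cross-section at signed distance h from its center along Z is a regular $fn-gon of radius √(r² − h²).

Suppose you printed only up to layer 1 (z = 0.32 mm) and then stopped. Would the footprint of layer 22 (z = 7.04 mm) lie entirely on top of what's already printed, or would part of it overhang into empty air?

Compare the two slices. At z = 0.32: the sphere: section is a regular 16-gon, circumradius = √(r²−h²) = √(6.5²−6.18²) = 2.014 (area = (16/2)·2.014²·sin(360°/16) = 12.42 mm²). At z = 7.04: the r=6.5 sphere slices to a regular 16-gon of circumradius 6.478 (√(r²−h²) with h=0.54 from center) (area = (16/2)·6.478²·sin(360°/16) = 128.45 mm²). Checking containment: at z = 7.04 the cross-section extends beyond the z = 0.32 cross-section by about 116.03 mm².

part overhangs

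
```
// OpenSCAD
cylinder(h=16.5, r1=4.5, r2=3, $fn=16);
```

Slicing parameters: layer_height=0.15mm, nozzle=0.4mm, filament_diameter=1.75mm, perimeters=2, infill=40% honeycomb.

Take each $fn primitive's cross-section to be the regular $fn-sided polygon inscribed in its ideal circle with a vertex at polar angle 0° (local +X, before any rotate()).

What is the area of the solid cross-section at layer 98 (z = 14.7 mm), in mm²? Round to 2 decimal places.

At z = 14.7 mm: the cone: at t=0.891 of its height the radius interpolates to r₁+(r₂−r₁)t = 3.164, giving a regular 16-gon of that circumradius (area = (16/2)·3.164²·sin(360°/16) = 30.64 mm²). Overall, the cross-section is a single solid region. Net area = 30.64 mm².

30.64 mm²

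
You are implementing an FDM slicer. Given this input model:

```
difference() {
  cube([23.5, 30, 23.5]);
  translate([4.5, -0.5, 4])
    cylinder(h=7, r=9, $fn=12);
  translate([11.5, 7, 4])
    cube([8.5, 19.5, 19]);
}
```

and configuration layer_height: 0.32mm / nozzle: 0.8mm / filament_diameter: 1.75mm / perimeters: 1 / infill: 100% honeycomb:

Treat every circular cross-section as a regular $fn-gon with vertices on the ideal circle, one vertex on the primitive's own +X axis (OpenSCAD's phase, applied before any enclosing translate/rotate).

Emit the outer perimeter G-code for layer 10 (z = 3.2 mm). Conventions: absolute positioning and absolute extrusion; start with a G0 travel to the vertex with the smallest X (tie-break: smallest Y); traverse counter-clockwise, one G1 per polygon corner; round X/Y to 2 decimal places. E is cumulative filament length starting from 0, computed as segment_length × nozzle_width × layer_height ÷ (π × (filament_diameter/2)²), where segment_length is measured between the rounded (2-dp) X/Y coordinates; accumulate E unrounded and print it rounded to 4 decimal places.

G0 X0.00 Y0.00 Z3.20
G1 X23.50 Y0.00 E2.5012
G1 X23.50 Y30.00 E5.6941
G1 X0.00 Y30.00 E8.1953
G1 X0.00 Y0.00 E11.3883

At z = 3.2 mm: the cube (footprint 23.5×30) is included at this height; the cylinder at (4.5, -0.5) does not reach this height (z outside [4, 11]); the cube at (11.5, 7) is absent (z outside [4, 23]); Subtracting the remaining from the first: none of the subtracted shapes is present at this height, so the 23.5×30 cube is unchanged — 1 connected region. The outline is a single polygon with 4 vertices. Extrusion per mm of travel: 0.8 × 0.32 / (π × 0.875²) = 0.106432. Accumulating E over each segment gives final E = 11.3883.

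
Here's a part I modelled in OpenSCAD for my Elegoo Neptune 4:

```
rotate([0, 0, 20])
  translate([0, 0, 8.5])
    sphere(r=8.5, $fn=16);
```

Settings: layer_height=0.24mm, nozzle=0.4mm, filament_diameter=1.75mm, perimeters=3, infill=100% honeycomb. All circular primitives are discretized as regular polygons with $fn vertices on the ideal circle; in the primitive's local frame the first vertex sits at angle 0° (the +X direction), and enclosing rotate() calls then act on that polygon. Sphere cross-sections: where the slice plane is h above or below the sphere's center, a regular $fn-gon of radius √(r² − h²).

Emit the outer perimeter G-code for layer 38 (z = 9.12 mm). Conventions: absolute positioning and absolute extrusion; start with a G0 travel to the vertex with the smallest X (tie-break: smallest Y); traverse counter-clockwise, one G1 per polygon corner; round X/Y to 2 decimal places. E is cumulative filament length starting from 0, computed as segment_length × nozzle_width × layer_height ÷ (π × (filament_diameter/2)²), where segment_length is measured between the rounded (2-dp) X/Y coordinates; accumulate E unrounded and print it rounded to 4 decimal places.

At z = 9.12 mm: the r=8.5 sphere contributes a regular 16-gon of circumradius √(8.5²−0.62²) = 8.477; (whole slice rotated 20° about Z — lengths, areas and connectivity unchanged). The outline is a single polygon with 16 vertices. Extrusion per mm of travel: 0.4 × 0.24 / (π × 0.875²) = 0.039912. Accumulating E over each segment gives final E = 2.1124.

G0 X-8.47 Y0.37 Z9.12
G1 X-7.97 Y-2.90 E0.1320
G1 X-6.25 Y-5.73 E0.2642
G1 X-3.58 Y-7.68 E0.3962
G1 X-0.37 Y-8.47 E0.5281
G1 X2.90 Y-7.97 E0.6601
G1 X5.73 Y-6.25 E0.7923
G1 X7.68 Y-3.58 E0.9243
G1 X8.47 Y-0.37 E1.0562
G1 X7.97 Y2.90 E1.1882
G1 X6.25 Y5.73 E1.3204
G1 X3.58 Y7.68 E1.4524
G1 X0.37 Y8.47 E1.5843
G1 X-2.90 Y7.97 E1.7164
G1 X-5.73 Y6.25 E1.8485
G1 X-7.68 Y3.58 E1.9805
G1 X-8.47 Y0.37 E2.1124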